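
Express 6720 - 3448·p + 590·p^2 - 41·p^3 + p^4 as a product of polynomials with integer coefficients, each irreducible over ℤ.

Trying the rational-root candidates, p = 4 is a root, giving the factor (p - 4) and quotient p^3 - 37·p^2 + 442·p - 1680.
Continuing, p = 14 is a root, so (p - 14) divides it; the quotient is p^2 - 23·p + 120.
The remaining quadratic factors as (p - 8)(p - 15).

(p - 14)·(p - 15)·(p - 4)·(p - 8)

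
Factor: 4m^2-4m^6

Pull out the common factor 4m^2, leaving -m^4+1.
Recognize a difference of squares with the parts 1 and m^2.
-m^2+1 is again a difference of squares: (-m+1)(m+1).

-4m^2(m+1)(m-1)(m^2+1)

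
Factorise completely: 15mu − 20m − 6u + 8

Group as (15mu − 20m) + (−6u + 8) = 5m(3u − 4) − 2(3u − 4).
Both groups share the factor (3u − 4).

(3u − 4)(5m − 2)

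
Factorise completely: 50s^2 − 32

2(5s + 4)(5s − 4)

Every term has a factor of 2. Then 25s^2 − 16 = (5s)² − (4)².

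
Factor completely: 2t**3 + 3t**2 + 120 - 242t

(2t - 1)(t + 12)(t - 10)

Among the possible rational roots, t = 1/2 is a root, so (2t - 1) is a factor; dividing leaves t**2 + 2t - 120.
The remaining quadratic factors as (t + 12)(t - 10).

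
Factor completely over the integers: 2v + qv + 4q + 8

(q + 2)(v + 4)

Group as (qv + 4q) + (2v + 8) = q(v + 4) + 2(v + 4).
Both groups share the factor (v + 4).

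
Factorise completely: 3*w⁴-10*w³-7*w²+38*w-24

By the rational root theorem, w = 4/3 is a root, giving the factor (3*w-4) and quotient w³-2*w²-5*w+6.
Continuing, w = 1 is a root, so (w-1) is a factor; dividing leaves w²-w-6.
The remaining quadratic factors as (w-3)(w+2).

(3*w-4)*(w+2)*(w-1)*(w-3)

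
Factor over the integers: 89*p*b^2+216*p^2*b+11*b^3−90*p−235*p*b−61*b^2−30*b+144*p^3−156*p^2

Group: 4*p*(36*p^2+45*p*b+15*p+11*b^2+5*b) + (b−6)*(36*p^2+45*p*b+15*p+11*b^2+5*b); both groups contain (36*p^2+45*p*b+15*p+11*b^2+5*b), so (4*p+b−6) is a factor with cofactor 36*p^2+45*p*b+15*p+11*b^2+5*b.
The cofactor groups again: 36*p^2+45*p*b+15*p+11*b^2+5*b = 12*p*(3*p+b) + (11*b+5)*(3*p+b); both groups contain (3*p+b), giving (12*p+11*b+5)*(3*p+b).

(12*p+11*b+5)*(3*p+b)*(4*p+b−6)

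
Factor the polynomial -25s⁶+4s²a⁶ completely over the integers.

Pull out the common factor s², leaving -25s⁴+4a⁶.
Recognize a difference of squares with the parts 2a³ and 5s².

-s²(5s²-2a³)(5s²+2a³)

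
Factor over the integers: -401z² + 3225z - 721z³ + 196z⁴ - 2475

(4z - 5)(7z + 15)(7z - 11)(z - 3)

Among the possible rational roots, z = 5/4 is a root, so (4z - 5) divides it; the quotient is 49z³ - 119z² - 249z + 495.
Next, z = 3 is a root, so (z - 3) is a factor; dividing leaves 49z² + 28z - 165.
The remaining quadratic factors as (7z + 15)(7z - 11).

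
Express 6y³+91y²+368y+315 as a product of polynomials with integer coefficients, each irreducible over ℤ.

Trying the rational-root candidates, y = -7/6 is a root, giving the factor (6y+7) and quotient y²+14y+45.
The remaining quadratic factors as (y+5)(y+9).

(6y+7)(y+5)(y+9)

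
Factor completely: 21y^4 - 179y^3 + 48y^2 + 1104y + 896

(3y + 4)(7y + 8)(y - 4)(y - 7)

Testing divisors of the constant over divisors of the leading coefficient, y = 4 is a root, so (y - 4) divides it; the quotient is 21y^3 - 95y^2 - 332y - 224.
Next, y = 7 is a root, so (y - 7) is a factor; dividing leaves 21y^2 + 52y + 32.
The remaining quadratic factors as (7y + 8)(3y + 4).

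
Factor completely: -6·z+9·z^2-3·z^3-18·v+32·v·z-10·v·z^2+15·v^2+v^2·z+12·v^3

Group: 3·v·(4·v^2-v·z+5·v-3·z^2+9·z-6) + z·(4·v^2-v·z+5·v-3·z^2+9·z-6); both groups contain (4·v^2-v·z+5·v-3·z^2+9·z-6), so (3·v+z) is a factor with cofactor 4·v^2-v·z+5·v-3·z^2+9·z-6.
The cofactor groups again: 4·v^2-v·z+5·v-3·z^2+9·z-6 = 4·v·(v-z+2) + (3·z-3)·(v-z+2); both groups contain (v-z+2), giving (4·v+3·z-3)·(v-z+2).

(3·v+z)·(4·v+3·z-3)·(v-z+2)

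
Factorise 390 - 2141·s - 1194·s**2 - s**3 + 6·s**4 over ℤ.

Among the possible rational roots, s = 15 is a root, giving the factor (s - 15) and quotient 6·s**3 + 89·s**2 + 141·s - 26.
Next, s = -2 is a root, giving the factor (s + 2) and quotient 6·s**2 + 77·s - 13.
The remaining quadratic factors as (6·s - 1)(s + 13).

(6·s - 1)·(s + 13)·(s + 2)·(s - 15)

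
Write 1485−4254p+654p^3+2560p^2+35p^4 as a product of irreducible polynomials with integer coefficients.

(5p−3)(7p−5)(p+11)(p+9)

Trying the rational-root candidates, p = 3/5 is a root, so (5p−3) divides it; the quotient is 7p^3+135p^2+593p−495.
Then p = −11 is a root, so (p+11) divides it; the quotient is 7p^2+58p−45.
The remaining quadratic factors as (p+9)(7p−5).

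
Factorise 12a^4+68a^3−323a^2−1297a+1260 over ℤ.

Testing divisors of the constant over divisors of the leading coefficient, a = −4 is a root, giving the factor (a+4) and quotient 12a^3+20a^2−403a+315.
Then a = 9/2 is a root, giving the factor (2a−9) and quotient 6a^2+37a−35.
The remaining quadratic factors as (6a−5)(a+7).

(2a−9)(6a−5)(a+4)(a+7)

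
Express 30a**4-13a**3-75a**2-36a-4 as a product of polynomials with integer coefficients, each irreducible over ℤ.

(5a+2)(6a+1)(a+1)(a-2)

By the rational root theorem, a = -1/6 is a root, so (6a+1) divides it; the quotient is 5a**3-3a**2-12a-4.
Continuing, a = -1 is a root, giving the factor (a+1) and quotient 5a**2-8a-4.
The remaining quadratic factors as (5a+2)(a-2).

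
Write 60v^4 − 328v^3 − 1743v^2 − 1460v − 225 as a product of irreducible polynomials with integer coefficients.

Among the possible rational roots, v = −5/6 is a root, so (6v + 5) is a factor; dividing leaves 10v^3 − 63v^2 − 238v − 45.
Then v = −5/2 is a root, so (2v + 5) is a factor; dividing leaves 5v^2 − 44v − 9.
The remaining quadratic factors as (v − 9)(5v + 1).

(2v + 5)(5v + 1)(6v + 5)(v − 9)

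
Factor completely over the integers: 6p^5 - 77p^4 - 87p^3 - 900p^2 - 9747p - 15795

(6p + 13)(p + 3)(p - 15)(p^2 - 3p + 27)

Testing divisors of the constant over divisors of the leading coefficient, p = -3 is a root, giving the factor (p + 3) and quotient 6p^4 - 95p^3 + 198p^2 - 1494p - 5265.
Then p = -13/6 is a root, so (6p + 13) divides it; the quotient is p^3 - 18p^2 + 72p - 405.
Next, p = 15 is a root, so (p - 15) is a factor; dividing leaves p^2 - 3p + 27.
The quadratic p^2 - 3p + 27 has discriminant -99 < 0 and is irreducible over ℤ.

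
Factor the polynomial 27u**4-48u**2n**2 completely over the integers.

3u**2(3u-4n)(3u+4n)

Factor out 3u**2, leaving 9u**2-16n**2, which is a difference of two squares.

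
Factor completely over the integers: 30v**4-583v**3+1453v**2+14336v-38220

(2v-15)(3v+14)(5v-13)(v-14)

Trying the rational-root candidates, v = -14/3 is a root, giving the factor (3v+14) and quotient 10v**3-241v**2+1609v-2730.
Continuing, v = 14 is a root, giving the factor (v-14) and quotient 10v**2-101v+195.
The remaining quadratic factors as (5v-13)(2v-15).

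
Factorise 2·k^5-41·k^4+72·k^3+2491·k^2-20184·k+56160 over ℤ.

(2·k-13)·(k+9)·(k-15)·(k^2-8·k+32)

Testing divisors of the constant over divisors of the leading coefficient, k = 13/2 is a root, so (2·k-13) is a factor; dividing leaves k^4-14·k^3-55·k^2+888·k-4320.
Next, k = 15 is a root, giving the factor (k-15) and quotient k^3+k^2-40·k+288.
Next, k = -9 is a root, so (k+9) is a factor; dividing leaves k^2-8·k+32.
The quadratic k^2-8·k+32 has discriminant -64 < 0 and is irreducible over ℤ.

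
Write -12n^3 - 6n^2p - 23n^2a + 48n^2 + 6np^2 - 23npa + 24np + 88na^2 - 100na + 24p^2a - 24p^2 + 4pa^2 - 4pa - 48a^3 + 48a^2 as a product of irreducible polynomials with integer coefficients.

Group: n(-12n^2 - 6np + 25na + 6p^2 + pa - 12a^2) + (4a - 4)(-12n^2 - 6np + 25na + 6p^2 + pa - 12a^2); both groups contain (-12n^2 - 6np + 25na + 6p^2 + pa - 12a^2), so (n + 4a - 4) is a factor with cofactor -12n^2 - 6np + 25na + 6p^2 + pa - 12a^2.
The cofactor groups again: -12n^2 - 6np + 25na + 6p^2 + pa - 12a^2 = -3n(4n - 2p - 3a) + (-3p + 4a)(4n - 2p - 3a); both groups contain (4n - 2p - 3a), giving -(3n + 3p - 4a)(4n - 2p - 3a).

-(4n - 2p - 3a)(3n + 3p - 4a)(n + 4a - 4)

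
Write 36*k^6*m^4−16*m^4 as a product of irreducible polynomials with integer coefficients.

4*m^4*(3*k^3+2)*(3*k^3−2)

Factor out 4*m^4 first: what remains is 9*k^6−4.
Recognize a difference of squares with the parts 3*k^3 and 2.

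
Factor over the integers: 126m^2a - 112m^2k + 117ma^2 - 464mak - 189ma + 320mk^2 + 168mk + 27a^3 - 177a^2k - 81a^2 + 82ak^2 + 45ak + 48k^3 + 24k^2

Group: 2m(63ma - 56mk + 27a^2 - 15ak - 8k^2) + (a - 6k - 3)(63ma - 56mk + 27a^2 - 15ak - 8k^2); both groups contain (63ma - 56mk + 27a^2 - 15ak - 8k^2), so (2m + a - 6k - 3) is a factor with cofactor 63ma - 56mk + 27a^2 - 15ak - 8k^2.
The cofactor groups again: 63ma - 56mk + 27a^2 - 15ak - 8k^2 = 9a(7m + 3a + k) - 8k(7m + 3a + k); both groups contain (7m + 3a + k), giving (9a - 8k)(7m + 3a + k).

(7m + 3a + k)(9a - 8k)(2m + a - 6k - 3)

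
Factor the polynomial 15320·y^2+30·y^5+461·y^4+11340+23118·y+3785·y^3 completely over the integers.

By the rational root theorem, y = -6/5 is a root, so (5·y+6) is a factor; dividing leaves 6·y^4+85·y^3+655·y^2+2278·y+1890.
Then y = -5 is a root, so (y+5) divides it; the quotient is 6·y^3+55·y^2+380·y+378.
Continuing, y = -7/6 is a root, so (6·y+7) divides it; the quotient is y^2+8·y+54.
The quadratic y^2+8·y+54 has discriminant -152 < 0 and is irreducible over ℤ.

(5·y+6)·(6·y+7)·(y+5)·(y^2+8·y+54)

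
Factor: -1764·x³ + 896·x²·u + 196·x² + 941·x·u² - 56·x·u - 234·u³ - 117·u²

Group: 14·x·(-126·x² + 145·x·u + 14·x - 26·u² - 13·u) + 9·u·(-126·x² + 145·x·u + 14·x - 26·u² - 13·u); both groups contain (-126·x² + 145·x·u + 14·x - 26·u² - 13·u), so (14·x + 9·u) is a factor with cofactor -126·x² + 145·x·u + 14·x - 26·u² - 13·u.
The cofactor groups again: -126·x² + 145·x·u + 14·x - 26·u² - 13·u = -14·x·(9·x - 2·u - 1) + 13·u·(9·x - 2·u - 1); both groups contain (9·x - 2·u - 1), giving -(14·x - 13·u)·(9·x - 2·u - 1).

-(14·x - 13·u)·(9·x - 2·u - 1)·(14·x + 9·u)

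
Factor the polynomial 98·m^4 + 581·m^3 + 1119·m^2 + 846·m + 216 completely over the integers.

(2·m + 3)·(7·m + 4)·(7·m + 6)·(m + 3)

Testing divisors of the constant over divisors of the leading coefficient, m = −3 is a root, so (m + 3) is a factor; dividing leaves 98·m^3 + 287·m^2 + 258·m + 72.
Next, m = −6/7 is a root, so (7·m + 6) is a factor; dividing leaves 14·m^2 + 29·m + 12.
The remaining quadratic factors as (7·m + 4)(2·m + 3).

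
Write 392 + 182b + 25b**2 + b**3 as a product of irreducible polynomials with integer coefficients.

(b + 14)(b + 4)(b + 7)

Testing divisors of the constant over divisors of the leading coefficient, b = -7 is a root, so (b + 7) is a factor; dividing leaves b**2 + 18b + 56.
The remaining quadratic factors as (b + 4)(b + 14).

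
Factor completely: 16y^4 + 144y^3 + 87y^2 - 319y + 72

By the rational root theorem, y = 1 is a root, so (y - 1) is a factor; dividing leaves 16y^3 + 160y^2 + 247y - 72.
Then y = -9/4 is a root, so (4y + 9) is a factor; dividing leaves 4y^2 + 31y - 8.
The remaining quadratic factors as (4y - 1)(y + 8).

(4y + 9)(4y - 1)(y + 8)(y - 1)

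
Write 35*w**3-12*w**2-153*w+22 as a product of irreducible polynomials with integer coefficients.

(5*w-11)*(7*w-1)*(w+2)

Among the possible rational roots, w = 11/5 is a root, so (5*w-11) is a factor; dividing leaves 7*w**2+13*w-2.
The remaining quadratic factors as (w+2)(7*w-1).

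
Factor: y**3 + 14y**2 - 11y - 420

Among the possible rational roots, y = -7 is a root, giving the factor (y + 7) and quotient y**2 + 7y - 60.
The remaining quadratic factors as (y - 5)(y + 12).

(y + 12)(y + 7)(y - 5)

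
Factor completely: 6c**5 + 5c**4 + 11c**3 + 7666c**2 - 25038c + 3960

Trying the rational-root candidates, c = -12 is a root, giving the factor (c + 12) and quotient 6c**4 - 67c**3 + 815c**2 - 2114c + 330.
Continuing, c = 1/6 is a root, so (6c - 1) divides it; the quotient is c**3 - 11c**2 + 134c - 330.
Continuing, c = 3 is a root, giving the factor (c - 3) and quotient c**2 - 8c + 110.
The quadratic c**2 - 8c + 110 has discriminant -376 < 0 and is irreducible over ℤ.

(6c - 1)(c + 12)(c - 3)(c**2 - 8c + 110)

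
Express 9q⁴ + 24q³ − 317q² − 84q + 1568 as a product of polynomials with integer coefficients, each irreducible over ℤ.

(3q + 7)(3q − 8)(q + 7)(q − 4)

By the rational root theorem, q = −7/3 is a root, so (3q + 7) divides it; the quotient is 3q³ + q² − 108q + 224.
Continuing, q = −7 is a root, so (q + 7) is a factor; dividing leaves 3q² − 20q + 32.
The remaining quadratic factors as (3q − 8)(q − 4).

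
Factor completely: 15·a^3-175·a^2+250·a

Pull out the common factor 5·a, then factor the remaining trinomial.

5·a·(3·a-5)·(a-10)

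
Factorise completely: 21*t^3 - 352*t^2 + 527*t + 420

(3*t - 7)*(7*t + 4)*(t - 15)

By the rational root theorem, t = 7/3 is a root, so (3*t - 7) divides it; the quotient is 7*t^2 - 101*t - 60.
The remaining quadratic factors as (t - 15)(7*t + 4).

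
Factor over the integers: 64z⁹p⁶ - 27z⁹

Pull out the common factor z⁹, leaving 64p⁶ - 27.
Recognize a difference of cubes with the parts 4p² and 3.

z⁹(4p² - 3)(16p⁴ + 12p² + 9)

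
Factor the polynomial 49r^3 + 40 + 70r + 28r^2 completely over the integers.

(7r + 4)(7r^2 + 10)

Group as (49r^3 + 70r) + (28r^2 + 40) = 7r(7r^2 + 10) + 4(7r^2 + 10).
Both groups share the factor (7r^2 + 10).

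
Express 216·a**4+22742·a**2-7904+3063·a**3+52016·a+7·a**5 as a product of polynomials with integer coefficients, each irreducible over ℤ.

Trying the rational-root candidates, a = -4 is a root, so (a+4) is a factor; dividing leaves 7·a**4+188·a**3+2311·a**2+13498·a-1976.
Next, a = 1/7 is a root, so (7·a-1) is a factor; dividing leaves a**3+27·a**2+334·a+1976.
Next, a = -13 is a root, so (a+13) is a factor; dividing leaves a**2+14·a+152.
The quadratic a**2+14·a+152 has discriminant -412 < 0 and is irreducible over ℤ.

(7·a-1)·(a+13)·(a+4)·(a**2+14·a+152)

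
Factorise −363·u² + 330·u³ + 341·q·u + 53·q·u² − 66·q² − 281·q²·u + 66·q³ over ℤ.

Group: 2·q·(33·q² − 91·q·u − 33·q − 110·u² + 121·u) − 3·u·(33·q² − 91·q·u − 33·q − 110·u² + 121·u); both groups contain (33·q² − 91·q·u − 33·q − 110·u² + 121·u), so (2·q − 3·u) is a factor with cofactor 33·q² − 91·q·u − 33·q − 110·u² + 121·u.
The cofactor groups again: 33·q² − 91·q·u − 33·q − 110·u² + 121·u = 3·q·(11·q + 10·u − 11) − 11·u·(11·q + 10·u − 11); both groups contain (11·q + 10·u − 11), giving (3·q − 11·u)·(11·q + 10·u − 11).

(11·q + 10·u − 11)·(2·q − 3·u)·(3·q − 11·u)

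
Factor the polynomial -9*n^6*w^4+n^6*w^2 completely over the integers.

Pull out the common factor n^6*w^2, leaving -9*w^2+1.
Recognize a difference of squares with the parts 1 and 3*w.

-n^6*w^2*(3*w+1)*(3*w-1)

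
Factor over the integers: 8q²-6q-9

(2q-3)(4q+3)

Need a pair with product 8·(-9) = -72 and sum -6: that's 6 and -12.
Split the middle term: 8q²+6q - 12q-9 = 2q(4q+3) - 3(4q+3).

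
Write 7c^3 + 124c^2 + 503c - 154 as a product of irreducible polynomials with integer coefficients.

(7c - 2)(c + 11)(c + 7)

Testing divisors of the constant over divisors of the leading coefficient, c = 2/7 is a root, so (7c - 2) is a factor; dividing leaves c^2 + 18c + 77.
The remaining quadratic factors as (c + 7)(c + 11).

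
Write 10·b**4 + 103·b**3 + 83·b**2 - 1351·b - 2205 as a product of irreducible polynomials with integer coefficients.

By the rational root theorem, b = -7 is a root, so (b + 7) is a factor; dividing leaves 10·b**3 + 33·b**2 - 148·b - 315.
Continuing, b = -9/5 is a root, so (5·b + 9) divides it; the quotient is 2·b**2 + 3·b - 35.
The remaining quadratic factors as (2·b - 7)(b + 5).

(2·b - 7)·(5·b + 9)·(b + 5)·(b + 7)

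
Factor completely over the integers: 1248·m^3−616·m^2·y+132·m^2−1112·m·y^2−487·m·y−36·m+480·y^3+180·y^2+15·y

(12·m−5·y)·(13·m+12·y+3)·(8·m−8·y−1)

Group: 12·m·(104·m^2−8·m·y+11·m−96·y^2−36·y−3) − 5·y·(104·m^2−8·m·y+11·m−96·y^2−36·y−3); both groups contain (104·m^2−8·m·y+11·m−96·y^2−36·y−3), so (12·m−5·y) is a factor with cofactor 104·m^2−8·m·y+11·m−96·y^2−36·y−3.
The cofactor groups again: 104·m^2−8·m·y+11·m−96·y^2−36·y−3 = 13·m·(8·m−8·y−1) + (12·y+3)·(8·m−8·y−1); both groups contain (8·m−8·y−1), giving (13·m+12·y+3)·(8·m−8·y−1).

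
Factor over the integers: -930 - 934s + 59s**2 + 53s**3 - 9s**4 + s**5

(s + 1)(s + 3)(s - 5)(s**2 - 8s + 62)

By the rational root theorem, s = -1 is a root, giving the factor (s + 1) and quotient s**4 - 10s**3 + 63s**2 - 4s - 930.
Then s = -3 is a root, so (s + 3) divides it; the quotient is s**3 - 13s**2 + 102s - 310.
Continuing, s = 5 is a root, so (s - 5) divides it; the quotient is s**2 - 8s + 62.
The quadratic s**2 - 8s + 62 has discriminant -184 < 0 and is irreducible over ℤ.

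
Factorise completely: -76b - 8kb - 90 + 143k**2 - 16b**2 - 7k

Group: 13k(11k - 4b - 9) + (4b + 10)(11k - 4b - 9); both groups contain (11k - 4b - 9).

(11k - 4b - 9)(13k + 4b + 10)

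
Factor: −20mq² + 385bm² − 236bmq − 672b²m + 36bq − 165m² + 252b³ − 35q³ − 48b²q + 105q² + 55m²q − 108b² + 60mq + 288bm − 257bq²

(6b − 11m − 7q)(6b − 5m + 5q)(7b + q − 3)

Group: 6b(42b² − 77bm − 43bq − 18b − 11mq + 33m − 7q² + 21q) + (−5m + 5q)(42b² − 77bm − 43bq − 18b − 11mq + 33m − 7q² + 21q); both groups contain (42b² − 77bm − 43bq − 18b − 11mq + 33m − 7q² + 21q), so (6b − 5m + 5q) is a factor with cofactor 42b² − 77bm − 43bq − 18b − 11mq + 33m − 7q² + 21q.
The cofactor groups again: 42b² − 77bm − 43bq − 18b − 11mq + 33m − 7q² + 21q = 7b(6b − 11m − 7q) + (q − 3)(6b − 11m − 7q); both groups contain (6b − 11m − 7q), giving (7b + q − 3)(6b − 11m − 7q).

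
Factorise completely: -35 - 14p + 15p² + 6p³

Group as (6p³ - 14p) + (15p² - 35) = 2p(3p² - 7) + 5(3p² - 7).
Both groups share the factor (3p² - 7).

(2p + 5)(3p² - 7)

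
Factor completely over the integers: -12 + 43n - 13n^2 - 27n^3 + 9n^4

By the rational root theorem, n = 1 is a root, giving the factor (n - 1) and quotient 9n^3 - 18n^2 - 31n + 12.
Continuing, n = -4/3 is a root, so (3n + 4) divides it; the quotient is 3n^2 - 10n + 3.
The remaining quadratic factors as (n - 3)(3n - 1).

(3n + 4)(3n - 1)(n - 1)(n - 3)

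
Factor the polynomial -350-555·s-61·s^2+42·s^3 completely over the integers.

Trying the rational-root candidates, s = -5/2 is a root, giving the factor (2·s+5) and quotient 21·s^2-83·s-70.
The remaining quadratic factors as (3·s-14)(7·s+5).

(2·s+5)·(3·s-14)·(7·s+5)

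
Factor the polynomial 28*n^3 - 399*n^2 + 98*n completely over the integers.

Pull out the common factor 7*n, then factor the remaining trinomial.

7*n*(4*n - 1)*(n - 14)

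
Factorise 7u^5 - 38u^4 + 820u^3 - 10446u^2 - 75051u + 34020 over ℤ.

Trying the rational-root candidates, u = 3/7 is a root, giving the factor (7u - 3) and quotient u^4 - 5u^3 + 115u^2 - 1443u - 11340.
Continuing, u = -5 is a root, giving the factor (u + 5) and quotient u^3 - 10u^2 + 165u - 2268.
Then u = 12 is a root, so (u - 12) divides it; the quotient is u^2 + 2u + 189.
The quadratic u^2 + 2u + 189 has discriminant -752 < 0 and is irreducible over ℤ.

(7u - 3)(u + 5)(u - 12)(u^2 + 2u + 189)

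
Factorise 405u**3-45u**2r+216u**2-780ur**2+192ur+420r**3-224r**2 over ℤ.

(15u-15r+8)(3u-2r)(9u+14r)

Group: 3u(135u**2+75ur+72u-210r**2+112r) - 2r(135u**2+75ur+72u-210r**2+112r); both groups contain (135u**2+75ur+72u-210r**2+112r), so (3u-2r) is a factor with cofactor 135u**2+75ur+72u-210r**2+112r.
The cofactor groups again: 135u**2+75ur+72u-210r**2+112r = 9u(15u-15r+8) + 14r(15u-15r+8); both groups contain (15u-15r+8), giving (9u+14r)(15u-15r+8).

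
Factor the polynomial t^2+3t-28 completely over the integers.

(t+7)(t-4)

Two integers with product -28 and sum 3 are -4 and 7.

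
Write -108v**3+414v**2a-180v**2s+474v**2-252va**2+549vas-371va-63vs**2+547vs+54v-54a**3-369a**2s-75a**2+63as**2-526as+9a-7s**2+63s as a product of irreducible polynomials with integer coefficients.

Group: 6v(-18v**2+72va-9vs+79v-54a**2+9as-75a-s+9) + (a+7s)(-18v**2+72va-9vs+79v-54a**2+9as-75a-s+9); both groups contain (-18v**2+72va-9vs+79v-54a**2+9as-75a-s+9), so (6v+a+7s) is a factor with cofactor -18v**2+72va-9vs+79v-54a**2+9as-75a-s+9.
The cofactor groups again: -18v**2+72va-9vs+79v-54a**2+9as-75a-s+9 = -9v(2v-6a+s-9) + (9a-1)(2v-6a+s-9); both groups contain (2v-6a+s-9), giving -(9v-9a+1)(2v-6a+s-9).

-(2v-6a+s-9)(9v-9a+1)(6v+a+7s)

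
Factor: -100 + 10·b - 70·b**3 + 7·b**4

(b - 10)·(7·b**3 + 10)

Group as (7·b**4 + 10·b) + (-70·b**3 - 100) = b·(7·b**3 + 10) - 10·(7·b**3 + 10).
Both groups share the factor (7·b**3 + 10).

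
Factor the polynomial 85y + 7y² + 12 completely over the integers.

(7y + 1)(y + 12)

Need a pair with product 7·12 = 84 and sum 85: that's 84 and 1.
Split the middle term: 7y² + 84y + y + 12 = 7y(y + 12) + (y + 12).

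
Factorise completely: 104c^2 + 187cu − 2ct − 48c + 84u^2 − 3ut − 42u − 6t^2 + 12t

Group: 13c(8c + 7u − 2t) + (12u + 3t − 6)(8c + 7u − 2t); both groups contain (8c + 7u − 2t).

(13c + 12u + 3t − 6)(8c + 7u − 2t)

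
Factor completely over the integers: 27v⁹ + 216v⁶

Factor out 27v⁶ first: what remains is v³ + 8.
Recognize a sum of cubes with the parts 2 and v.

27v⁶(v + 2)(v² − 2v + 4)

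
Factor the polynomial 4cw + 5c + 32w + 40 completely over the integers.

Group as (4cw + 5c) + (32w + 40) = c(4w + 5) + 8(4w + 5).
Both groups share the factor (4w + 5).

(4w + 5)(c + 8)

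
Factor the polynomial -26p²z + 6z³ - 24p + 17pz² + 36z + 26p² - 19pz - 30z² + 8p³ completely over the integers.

Group: 4p(2p² - 7pz + 8p + 6z² - 12z) + (z - 3)(2p² - 7pz + 8p + 6z² - 12z); both groups contain (2p² - 7pz + 8p + 6z² - 12z), so (4p + z - 3) is a factor with cofactor 2p² - 7pz + 8p + 6z² - 12z.
The cofactor groups again: 2p² - 7pz + 8p + 6z² - 12z = p(2p - 3z) + (-2z + 4)(2p - 3z); both groups contain (2p - 3z), giving (p - 2z + 4)(2p - 3z).

(2p - 3z)(4p + z - 3)(p - 2z + 4)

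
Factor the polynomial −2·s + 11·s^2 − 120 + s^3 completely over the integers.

(s + 10)·(s + 4)·(s − 3)

Trying the rational-root candidates, s = −4 is a root, giving the factor (s + 4) and quotient s^2 + 7·s − 30.
The remaining quadratic factors as (s + 10)(s − 3).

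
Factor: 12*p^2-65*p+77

(3*p-11)*(4*p-7)

Need a pair with product 12·77 = 924 and sum -65: that's -21 and -44.
Split the middle term: 12*p^2-21*p - 44*p+77 = 3*p*(4*p-7) - 11*(4*p-7).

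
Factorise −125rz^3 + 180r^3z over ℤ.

5rz(6r + 5z)(6r − 5z)

Factor out 5rz, leaving 36r^2 − 25z^2, which is a difference of two squares.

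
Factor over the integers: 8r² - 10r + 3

Need a pair with product 8·3 = 24 and sum -10: that's -6 and -4.
Split the middle term: 8r² - 6r - 4r + 3 = 2r(4r - 3) - (4r - 3).

(2r - 1)(4r - 3)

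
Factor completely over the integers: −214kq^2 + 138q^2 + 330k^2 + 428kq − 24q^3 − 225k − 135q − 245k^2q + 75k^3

(15k + 2q − 9)(5k + 3q)(k − 4q + 5)

Group: 5k(15k^2 − 58kq + 66k − 8q^2 + 46q − 45) + 3q(15k^2 − 58kq + 66k − 8q^2 + 46q − 45); both groups contain (15k^2 − 58kq + 66k − 8q^2 + 46q − 45), so (5k + 3q) is a factor with cofactor 15k^2 − 58kq + 66k − 8q^2 + 46q − 45.
The cofactor groups again: 15k^2 − 58kq + 66k − 8q^2 + 46q − 45 = k(15k + 2q − 9) + (−4q + 5)(15k + 2q − 9); both groups contain (15k + 2q − 9), giving (k − 4q + 5)(15k + 2q − 9).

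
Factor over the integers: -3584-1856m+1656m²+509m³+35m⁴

By the rational root theorem, m = 8/5 is a root, giving the factor (5m-8) and quotient 7m³+113m²+512m+448.
Continuing, m = -8 is a root, giving the factor (m+8) and quotient 7m²+57m+56.
The remaining quadratic factors as (m+7)(7m+8).

(5m-8)(7m+8)(m+7)(m+8)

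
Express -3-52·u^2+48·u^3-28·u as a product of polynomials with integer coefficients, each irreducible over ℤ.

Among the possible rational roots, u = -1/4 is a root, giving the factor (4·u+1) and quotient 12·u^2-16·u-3.
The remaining quadratic factors as (6·u+1)(2·u-3).

(2·u-3)·(4·u+1)·(6·u+1)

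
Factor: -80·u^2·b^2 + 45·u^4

5·u^2·(3·u - 4·b)·(3·u + 4·b)

Factor out 5·u^2, leaving 9·u^2 - 16·b^2, which is a difference of two squares.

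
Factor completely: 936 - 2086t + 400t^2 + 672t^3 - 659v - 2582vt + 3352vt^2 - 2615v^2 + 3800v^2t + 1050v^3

(5v + 12t - 13)(15v + 14t - 8)(14v + 4t + 9)

Group: 15v(70v^2 + 188vt - 137v + 48t^2 + 56t - 117) + (14t - 8)(70v^2 + 188vt - 137v + 48t^2 + 56t - 117); both groups contain (70v^2 + 188vt - 137v + 48t^2 + 56t - 117), so (15v + 14t - 8) is a factor with cofactor 70v^2 + 188vt - 137v + 48t^2 + 56t - 117.
The cofactor groups again: 70v^2 + 188vt - 137v + 48t^2 + 56t - 117 = 14v(5v + 12t - 13) + (4t + 9)(5v + 12t - 13); both groups contain (5v + 12t - 13), giving (14v + 4t + 9)(5v + 12t - 13).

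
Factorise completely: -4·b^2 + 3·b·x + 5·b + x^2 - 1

-(4·b + x - 1)·(b - x - 1)

Group: -b·(4·b + x - 1) + (x + 1)·(4·b + x - 1); both groups contain (4·b + x - 1).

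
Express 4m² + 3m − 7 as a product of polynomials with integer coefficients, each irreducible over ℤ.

(4m + 7)(m − 1)

Need a pair with product 4·(−7) = −28 and sum 3: that's −4 and 7.
Split the middle term: 4m² − 4m + 7m − 7 = 4m(m − 1) + 7(m − 1).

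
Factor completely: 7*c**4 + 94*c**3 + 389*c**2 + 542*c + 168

Among the possible rational roots, c = -4 is a root, so (c + 4) divides it; the quotient is 7*c**3 + 66*c**2 + 125*c + 42.
Next, c = -3/7 is a root, giving the factor (7*c + 3) and quotient c**2 + 9*c + 14.
The remaining quadratic factors as (c + 2)(c + 7).

(7*c + 3)*(c + 2)*(c + 4)*(c + 7)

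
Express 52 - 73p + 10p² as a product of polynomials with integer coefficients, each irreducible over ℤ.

(2p - 13)(5p - 4)

Need a pair with product 10·52 = 520 and sum -73: that's -65 and -8.
Split the middle term: 10p² - 65p - 8p + 52 = 5p(2p - 13) - 4(2p - 13).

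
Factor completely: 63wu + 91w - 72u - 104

(7w - 8)(9u + 13)

Group as (63wu + 91w) + (-72u - 104) = 7w(9u + 13) - 8(9u + 13).
Both groups share the factor (9u + 13).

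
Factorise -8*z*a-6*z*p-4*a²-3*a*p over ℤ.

Group: -4*a*(2*z+a) - 3*p*(2*z+a); both groups contain (2*z+a).

-(4*a+3*p)*(2*z+a)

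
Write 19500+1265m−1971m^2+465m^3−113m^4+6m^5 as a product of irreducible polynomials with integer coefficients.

Trying the rational-root candidates, m = 15 is a root, so (m−15) divides it; the quotient is 6m^4−23m^3+120m^2−171m−1300.
Then m = −13/6 is a root, so (6m+13) divides it; the quotient is m^3−6m^2+33m−100.
Continuing, m = 4 is a root, giving the factor (m−4) and quotient m^2−2m+25.
The quadratic m^2−2m+25 has discriminant −96 < 0 and is irreducible over ℤ.

(6m+13)(m−15)(m−4)(m^2−2m+25)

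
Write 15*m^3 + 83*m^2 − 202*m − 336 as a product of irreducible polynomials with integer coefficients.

(3*m − 8)*(5*m + 6)*(m + 7)

Trying the rational-root candidates, m = −7 is a root, so (m + 7) divides it; the quotient is 15*m^2 − 22*m − 48.
The remaining quadratic factors as (5*m + 6)(3*m − 8).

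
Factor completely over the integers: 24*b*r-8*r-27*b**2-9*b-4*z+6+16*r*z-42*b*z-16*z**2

Group: -9*b*(3*b+2*z-1) + (8*r-8*z-6)*(3*b+2*z-1); both groups contain (3*b+2*z-1).

-(3*b+2*z-1)*(9*b-8*r+8*z+6)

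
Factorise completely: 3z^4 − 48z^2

Factor out 3z^2, leaving z^2 − 16, which is a difference of two squares.

3z^2(z + 4)(z − 4)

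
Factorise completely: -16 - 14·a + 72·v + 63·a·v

(7·a + 8)·(9·v - 2)

Group as (63·a·v - 14·a) + (72·v - 16) = 7·a·(9·v - 2) + 8·(9·v - 2).
Both groups share the factor (9·v - 2).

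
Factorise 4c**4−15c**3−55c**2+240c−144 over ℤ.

(4c−3)(c+4)(c−3)(c−4)

Testing divisors of the constant over divisors of the leading coefficient, c = 4 is a root, giving the factor (c−4) and quotient 4c**3+c**2−51c+36.
Next, c = 3 is a root, so (c−3) divides it; the quotient is 4c**2+13c−12.
The remaining quadratic factors as (c+4)(4c−3).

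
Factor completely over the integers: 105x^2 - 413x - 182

Pull out the common factor 7, then factor the remaining trinomial.

7(3x - 13)(5x + 2)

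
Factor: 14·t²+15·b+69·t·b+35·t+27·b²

(7·t+3·b)·(2·t+9·b+5)

Group: 2·t·(7·t+3·b) + (9·b+5)·(7·t+3·b); both groups contain (7·t+3·b).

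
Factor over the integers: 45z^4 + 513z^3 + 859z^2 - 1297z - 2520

By the rational root theorem, z = -5/3 is a root, so (3z + 5) is a factor; dividing leaves 15z^3 + 146z^2 + 43z - 504.
Then z = -7/3 is a root, so (3z + 7) divides it; the quotient is 5z^2 + 37z - 72.
The remaining quadratic factors as (5z - 8)(z + 9).

(3z + 5)(3z + 7)(5z - 8)(z + 9)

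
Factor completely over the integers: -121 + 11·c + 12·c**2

(3·c + 11)·(4·c - 11)

Need a pair with product 12·(-121) = -1452 and sum 11: that's -33 and 44.
Split the middle term: 12·c**2 - 33·c + 44·c - 121 = 3·c·(4·c - 11) + 11·(4·c - 11).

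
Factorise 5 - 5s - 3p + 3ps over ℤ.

(3p - 5)(s - 1)

Group as (3ps - 3p) + (-5s + 5) = 3p(s - 1) - 5(s - 1).
Both groups share the factor (s - 1).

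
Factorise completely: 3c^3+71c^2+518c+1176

By the rational root theorem, c = -12 is a root, so (c+12) is a factor; dividing leaves 3c^2+35c+98.
The remaining quadratic factors as (3c+14)(c+7).

(3c+14)(c+12)(c+7)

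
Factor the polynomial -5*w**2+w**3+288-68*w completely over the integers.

Among the possible rational roots, w = 9 is a root, so (w-9) is a factor; dividing leaves w**2+4*w-32.
The remaining quadratic factors as (w+8)(w-4).

(w+8)*(w-4)*(w-9)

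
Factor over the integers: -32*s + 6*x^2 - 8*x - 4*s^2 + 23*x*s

Group: x*(6*x - s - 8) + 4*s*(6*x - s - 8); both groups contain (6*x - s - 8).

(6*x - s - 8)*(x + 4*s)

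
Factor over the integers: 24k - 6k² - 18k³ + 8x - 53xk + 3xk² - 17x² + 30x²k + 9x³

Group: x(9x² + 21xk - 8x - 18k² - 24k) + (k - 1)(9x² + 21xk - 8x - 18k² - 24k); both groups contain (9x² + 21xk - 8x - 18k² - 24k), so (x + k - 1) is a factor with cofactor 9x² + 21xk - 8x - 18k² - 24k.
The cofactor groups again: 9x² + 21xk - 8x - 18k² - 24k = x(9x - 6k - 8) + 3k(9x - 6k - 8); both groups contain (9x - 6k - 8), giving (x + 3k)(9x - 6k - 8).

(9x - 6k - 8)(x + 3k)(x + k - 1)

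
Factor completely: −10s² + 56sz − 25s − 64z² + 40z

Group: −5s(2s − 8z + 5) + 8z(2s − 8z + 5); both groups contain (2s − 8z + 5).

−(2s − 8z + 5)(5s − 8z)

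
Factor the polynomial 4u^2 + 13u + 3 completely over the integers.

Need a pair with product 4·3 = 12 and sum 13: that's 1 and 12.
Split the middle term: 4u^2 + u + 12u + 3 = u(4u + 1) + 3(4u + 1).

(4u + 1)(u + 3)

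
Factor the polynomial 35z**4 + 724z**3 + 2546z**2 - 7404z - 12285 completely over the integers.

(5z - 13)(7z + 9)(z + 15)(z + 7)

By the rational root theorem, z = -15 is a root, giving the factor (z + 15) and quotient 35z**3 + 199z**2 - 439z - 819.
Continuing, z = 13/5 is a root, so (5z - 13) is a factor; dividing leaves 7z**2 + 58z + 63.
The remaining quadratic factors as (7z + 9)(z + 7).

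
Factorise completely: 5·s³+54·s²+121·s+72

(5·s+9)·(s+1)·(s+8)

Trying the rational-root candidates, s = −1 is a root, so (s+1) is a factor; dividing leaves 5·s²+49·s+72.
The remaining quadratic factors as (s+8)(5·s+9).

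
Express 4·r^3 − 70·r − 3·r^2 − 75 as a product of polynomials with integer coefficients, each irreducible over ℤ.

(4·r + 5)·(r + 3)·(r − 5)

By the rational root theorem, r = 5 is a root, so (r − 5) is a factor; dividing leaves 4·r^2 + 17·r + 15.
The remaining quadratic factors as (4·r + 5)(r + 3).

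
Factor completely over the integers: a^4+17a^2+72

Substitute u = a^2 to get a quadratic in u, then factor.
a^2+9 is irreducible over ℤ (sum of squares).
a^2+8 is irreducible over ℤ (always positive, so no real roots).

(a^2+8)(a^2+9)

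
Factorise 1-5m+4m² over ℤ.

(4m-1)(m-1)

Need a pair with product 4·1 = 4 and sum -5: that's -1 and -4.
Split the middle term: 4m²-m - 4m+1 = m(4m-1) - (4m-1).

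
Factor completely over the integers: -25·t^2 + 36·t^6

Pull out the common factor t^2, leaving 36·t^4 - 25.
Recognize a difference of squares with the parts 6·t^2 and 5.

t^2·(6·t^2 + 5)·(6·t^2 - 5)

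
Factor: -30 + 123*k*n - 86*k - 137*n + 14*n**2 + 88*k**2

(11*k + 14*n + 3)*(8*k + n - 10)

Group: 8*k*(11*k + 14*n + 3) + (n - 10)*(11*k + 14*n + 3); both groups contain (11*k + 14*n + 3).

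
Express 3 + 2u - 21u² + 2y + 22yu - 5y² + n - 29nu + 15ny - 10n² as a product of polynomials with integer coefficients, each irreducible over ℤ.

-(2n - y + 3u + 1)(5n - 5y + 7u - 3)

Group: -2n(5n - 5y + 7u - 3) + (y - 3u - 1)(5n - 5y + 7u - 3); both groups contain (5n - 5y + 7u - 3).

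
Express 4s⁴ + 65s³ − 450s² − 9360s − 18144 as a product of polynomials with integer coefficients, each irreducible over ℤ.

Among the possible rational roots, s = −12 is a root, giving the factor (s + 12) and quotient 4s³ + 17s² − 654s − 1512.
Then s = −14 is a root, so (s + 14) is a factor; dividing leaves 4s² − 39s − 108.
The remaining quadratic factors as (s − 12)(4s + 9).

(4s + 9)(s + 12)(s + 14)(s − 12)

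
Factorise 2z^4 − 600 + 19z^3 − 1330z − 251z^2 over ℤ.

(2z + 1)(z + 15)(z + 4)(z − 10)

By the rational root theorem, z = −1/2 is a root, so (2z + 1) divides it; the quotient is z^3 + 9z^2 − 130z − 600.
Then z = −4 is a root, so (z + 4) divides it; the quotient is z^2 + 5z − 150.
The remaining quadratic factors as (z − 10)(z + 15).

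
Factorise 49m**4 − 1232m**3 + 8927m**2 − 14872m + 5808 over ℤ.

Testing divisors of the constant over divisors of the leading coefficient, m = 11 is a root, so (m − 11) is a factor; dividing leaves 49m**3 − 693m**2 + 1304m − 528.
Next, m = 4/7 is a root, giving the factor (7m − 4) and quotient 7m**2 − 95m + 132.
The remaining quadratic factors as (m − 12)(7m − 11).

(7m − 11)(7m − 4)(m − 11)(m − 12)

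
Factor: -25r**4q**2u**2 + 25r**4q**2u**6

25q**2r**4u**2(u + 1)(u - 1)(u**2 + 1)

Every term has a factor of 25r**4q**2u**2; factoring it out leaves u**4 - 1.
Recognize a difference of squares with the parts u**2 and 1.
u**2 - 1 is again a difference of squares: (u - 1)(u + 1).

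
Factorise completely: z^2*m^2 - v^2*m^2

Every term has a factor of m^2; factoring it out leaves -v^2 + z^2.
Recognize a difference of squares with the parts z and v.

-m^2*(v + z)*(v - z)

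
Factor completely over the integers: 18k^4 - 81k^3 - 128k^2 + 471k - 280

(3k + 8)(6k - 7)(k - 1)(k - 5)

By the rational root theorem, k = 5 is a root, giving the factor (k - 5) and quotient 18k^3 + 9k^2 - 83k + 56.
Continuing, k = 7/6 is a root, so (6k - 7) divides it; the quotient is 3k^2 + 5k - 8.
The remaining quadratic factors as (3k + 8)(k - 1).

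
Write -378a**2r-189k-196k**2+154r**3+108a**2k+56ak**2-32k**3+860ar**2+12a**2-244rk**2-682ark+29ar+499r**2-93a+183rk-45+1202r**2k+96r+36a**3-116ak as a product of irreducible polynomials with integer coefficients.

(2a-14r+4k+3)(3a-11r-k-5)(6a+r+8k+3)

Group: 2a(18a**2-63ar+18ak-21a-11r**2-89rk-38r-8k**2-43k-15) + (-14r+4k+3)(18a**2-63ar+18ak-21a-11r**2-89rk-38r-8k**2-43k-15); both groups contain (18a**2-63ar+18ak-21a-11r**2-89rk-38r-8k**2-43k-15), so (2a-14r+4k+3) is a factor with cofactor 18a**2-63ar+18ak-21a-11r**2-89rk-38r-8k**2-43k-15.
The cofactor groups again: 18a**2-63ar+18ak-21a-11r**2-89rk-38r-8k**2-43k-15 = 6a(3a-11r-k-5) + (r+8k+3)(3a-11r-k-5); both groups contain (3a-11r-k-5), giving (6a+r+8k+3)(3a-11r-k-5).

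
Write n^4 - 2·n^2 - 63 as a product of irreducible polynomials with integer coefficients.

(n + 3)·(n - 3)·(n^2 + 7)

Substitute u = n^2 to get a quadratic in u, then factor.
n^2 + 7 is irreducible over ℤ (always positive, so no real roots).
n^2 - 9 is a difference of squares.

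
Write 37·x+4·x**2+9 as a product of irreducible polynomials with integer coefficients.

(4·x+1)·(x+9)

Need a pair with product 4·9 = 36 and sum 37: that's 1 and 36.
Split the middle term: 4·x**2+x + 36·x+9 = x·(4·x+1) + 9·(4·x+1).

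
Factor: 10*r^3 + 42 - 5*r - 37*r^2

Among the possible rational roots, r = -1 is a root, so (r + 1) is a factor; dividing leaves 10*r^2 - 47*r + 42.
The remaining quadratic factors as (2*r - 7)(5*r - 6).

(2*r - 7)*(5*r - 6)*(r + 1)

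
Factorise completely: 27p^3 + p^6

Factor out p^3 first: what remains is p^3 + 27.
Recognize a sum of cubes with the parts p and 3.

p^3(p + 3)(p^2 − 3p + 9)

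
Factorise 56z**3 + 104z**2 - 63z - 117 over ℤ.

Group as (56z**3 - 63z) + (104z**2 - 117) = 7z(8z**2 - 9) + 13(8z**2 - 9).
Both groups share the factor (8z**2 - 9).

(7z + 13)(8z**2 - 9)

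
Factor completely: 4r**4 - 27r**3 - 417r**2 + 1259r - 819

Testing divisors of the constant over divisors of the leading coefficient, r = 7/4 is a root, so (4r - 7) is a factor; dividing leaves r**3 - 5r**2 - 113r + 117.
Then r = 1 is a root, so (r - 1) is a factor; dividing leaves r**2 - 4r - 117.
The remaining quadratic factors as (r + 9)(r - 13).

(4r - 7)(r + 9)(r - 1)(r - 13)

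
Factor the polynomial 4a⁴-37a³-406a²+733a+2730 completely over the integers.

(4a-13)(a+2)(a+7)(a-15)

Trying the rational-root candidates, a = 13/4 is a root, so (4a-13) divides it; the quotient is a³-6a²-121a-210.
Next, a = 15 is a root, so (a-15) divides it; the quotient is a²+9a+14.
The remaining quadratic factors as (a+7)(a+2).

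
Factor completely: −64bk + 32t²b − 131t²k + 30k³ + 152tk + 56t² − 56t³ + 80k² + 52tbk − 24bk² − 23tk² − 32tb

Group: 8t(−7t² + 4tb − 19tk + 8bk − 10k²) + (−3k − 8)(−7t² + 4tb − 19tk + 8bk − 10k²); both groups contain (−7t² + 4tb − 19tk + 8bk − 10k²), so (8t − 3k − 8) is a factor with cofactor −7t² + 4tb − 19tk + 8bk − 10k².
The cofactor groups again: −7t² + 4tb − 19tk + 8bk − 10k² = −7t(t + 2k) + (4b − 5k)(t + 2k); both groups contain (t + 2k), giving −(7t − 4b + 5k)(t + 2k).

−(8t − 3k − 8)(7t − 4b + 5k)(t + 2k)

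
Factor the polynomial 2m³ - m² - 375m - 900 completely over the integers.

Among the possible rational roots, m = -5/2 is a root, so (2m + 5) divides it; the quotient is m² - 3m - 180.
The remaining quadratic factors as (m - 15)(m + 12).

(2m + 5)(m + 12)(m - 15)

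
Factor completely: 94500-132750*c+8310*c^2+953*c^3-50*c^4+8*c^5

(2*c-15)*(4*c-3)*(c+10)*(c^2-8*c+210)

By the rational root theorem, c = -10 is a root, so (c+10) divides it; the quotient is 8*c^4-130*c^3+2253*c^2-14220*c+9450.
Continuing, c = 15/2 is a root, so (2*c-15) divides it; the quotient is 4*c^3-35*c^2+864*c-630.
Next, c = 3/4 is a root, giving the factor (4*c-3) and quotient c^2-8*c+210.
The quadratic c^2-8*c+210 has discriminant -776 < 0 and is irreducible over ℤ.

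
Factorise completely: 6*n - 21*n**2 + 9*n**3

3*n*(3*n - 1)*(n - 2)

Pull out the common factor 3*n, then factor the remaining trinomial.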